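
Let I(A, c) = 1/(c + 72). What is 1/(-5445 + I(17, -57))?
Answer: -15/81674 ≈ -0.00018366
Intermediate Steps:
I(A, c) = 1/(72 + c)
1/(-5445 + I(17, -57)) = 1/(-5445 + 1/(72 - 57)) = 1/(-5445 + 1/15) = 1/(-81674/15) = -15/81674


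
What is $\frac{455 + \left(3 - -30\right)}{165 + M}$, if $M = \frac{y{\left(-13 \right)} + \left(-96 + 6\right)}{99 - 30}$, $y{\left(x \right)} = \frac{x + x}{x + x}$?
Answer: $\frac{4209}{1412} \approx 2.9809$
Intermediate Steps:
$y{\left(x \right)} = 1$ ($y{\left(x \right)} = \frac{2 x}{2 x} = 2 x \frac{1}{2 x} = 1$)
$M = - \frac{89}{69}$ ($M = \frac{1 + \left(-96 + 6\right)}{99 - 30} = \frac{1 - 90}{69} = \left(-89\right) \frac{1}{69} = - \frac{89}{69} \approx -1.2899$)
$\frac{455 + \left(3 - -30\right)}{165 + M} = \frac{455 + \left(3 - -30\right)}{165 - \frac{89}{69}} = \frac{455 + \left(3 + 30\right)}{\frac{11296}{69}} = \left(455 + 33\right) \frac{69}{11296} = 488 \cdot \frac{69}{11296} = \frac{4209}{1412}$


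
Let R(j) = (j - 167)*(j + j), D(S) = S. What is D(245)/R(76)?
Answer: -35/1976 ≈ -0.017713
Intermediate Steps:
R(j) = 2*j*(-167 + j) (R(j) = (-167 + j)*(2*j) = 2*j*(-167 + j))
D(245)/R(76) = 245/((2*76*(-167 + 76))) = 245/((2*76*(-91))) = 245/(-13832) = 245*(-1/13832) = -35/1976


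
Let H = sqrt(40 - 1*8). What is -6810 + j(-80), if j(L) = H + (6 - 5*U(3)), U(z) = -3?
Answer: -6789 + 4*sqrt(2) ≈ -6783.3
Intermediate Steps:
H = 4*sqrt(2) (H = sqrt(40 - 8) = sqrt(32) = 4*sqrt(2) ≈ 5.6569)
j(L) = 21 + 4*sqrt(2) (j(L) = 4*sqrt(2) + (6 - 5*(-3)) = 4*sqrt(2) + (6 + 15) = 4*sqrt(2) + 21 = 21 + 4*sqrt(2))
-6810 + j(-80) = -6810 + (21 + 4*sqrt(2)) = -6789 + 4*sqrt(2)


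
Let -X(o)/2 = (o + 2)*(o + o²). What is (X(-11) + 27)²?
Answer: 4028049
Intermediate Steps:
X(o) = -2*(2 + o)*(o + o²) (X(o) = -2*(o + 2)*(o + o²) = -2*(2 + o)*(o + o²))
(X(-11) + 27)² = (-2*(-11)*(2 + (-11)² + 3*(-11)) + 27)² = (-2*(-11)*(2 + 121 - 33) + 27)² = (-2*(-11)*90 + 27)² = (1980 + 27)² = 2007² = 4028049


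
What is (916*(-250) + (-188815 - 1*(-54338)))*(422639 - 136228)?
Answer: -104103811047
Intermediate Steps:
(916*(-250) + (-188815 - 1*(-54338)))*(422639 - 136228) = (-229000 + (-188815 + 54338))*286411 = (-229000 - 134477)*286411 = -363477*286411 = -104103811047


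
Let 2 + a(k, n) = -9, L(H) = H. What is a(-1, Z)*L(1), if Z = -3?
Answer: -11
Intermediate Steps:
a(k, n) = -11 (a(k, n) = -2 - 9 = -11)
a(-1, Z)*L(1) = -11*1 = -11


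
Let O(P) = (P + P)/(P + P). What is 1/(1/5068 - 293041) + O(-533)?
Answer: 1485126719/1485131787 ≈ 1.0000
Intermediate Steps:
O(P) = 1 (O(P) = (2*P)/((2*P)) = (2*P)*(1/(2*P)) = 1)
1/(1/5068 - 293041) + O(-533) = 1/(1/5068 - 293041) + 1 = 1/(-1485131787/5068) + 1 = -5068/1485131787 + 1 = 1485126719/1485131787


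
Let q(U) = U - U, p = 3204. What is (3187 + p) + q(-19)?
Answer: 6391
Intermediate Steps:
q(U) = 0
(3187 + p) + q(-19) = (3187 + 3204) + 0 = 6391 + 0 = 6391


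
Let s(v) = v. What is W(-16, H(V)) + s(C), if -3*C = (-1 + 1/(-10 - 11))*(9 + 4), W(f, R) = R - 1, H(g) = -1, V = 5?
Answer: 160/63 ≈ 2.5397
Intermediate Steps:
W(f, R) = -1 + R
C = 286/63 (C = -(-1 + 1/(-10 - 11))*(9 + 4)/3 = -(-1 + 1/(-21))*13/3 = -(-1 - 1/21)*13/3 = -(-22)*13/63 = -1/3*(-286/21) = 286/63 ≈ 4.5397)
W(-16, H(V)) + s(C) = (-1 - 1) + 286/63 = -2 + 286/63 = 160/63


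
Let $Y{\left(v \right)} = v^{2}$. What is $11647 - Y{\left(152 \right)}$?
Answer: $-11457$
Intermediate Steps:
$11647 - Y{\left(152 \right)} = 11647 - 152^{2} = 11647 - 23104 = -11457$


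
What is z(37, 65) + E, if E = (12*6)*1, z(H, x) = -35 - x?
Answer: -28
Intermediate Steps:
E = 72 (E = 72*1 = 72)
z(37, 65) + E = (-35 - 1*65) + 72 = (-35 - 65) + 72 = -100 + 72 = -28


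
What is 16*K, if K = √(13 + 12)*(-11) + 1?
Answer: -864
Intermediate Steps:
K = -54 (K = √25*(-11) + 1 = 5*(-11) + 1 = -55 + 1 = -54)
16*K = 16*(-54) = -864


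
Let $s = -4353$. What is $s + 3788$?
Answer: $-565$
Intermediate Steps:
$s + 3788 = -4353 + 3788 = -565$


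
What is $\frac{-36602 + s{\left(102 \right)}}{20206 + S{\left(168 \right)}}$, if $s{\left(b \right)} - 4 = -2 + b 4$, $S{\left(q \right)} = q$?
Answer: $- \frac{18096}{10187} \approx -1.7764$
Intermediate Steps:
$s{\left(b \right)} = 2 + 4 b$ ($s{\left(b \right)} = 4 + \left(-2 + b 4\right) = 4 + \left(-2 + 4 b\right) = 2 + 4 b$)
$\frac{-36602 + s{\left(102 \right)}}{20206 + S{\left(168 \right)}} = \frac{-36602 + \left(2 + 4 \cdot 102\right)}{20206 + 168} = \frac{-36602 + \left(2 + 408\right)}{20374} = \left(-36602 + 410\right) \frac{1}{20374} = \left(-36192\right) \frac{1}{20374} = - \frac{18096}{10187}$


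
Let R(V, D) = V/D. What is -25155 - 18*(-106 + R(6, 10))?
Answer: -116289/5 ≈ -23258.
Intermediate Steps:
-25155 - 18*(-106 + R(6, 10)) = -25155 - 18*(-106 + 6/10) = -25155 - 18*(-106 + 6*(⅒)) = -25155 - 18*(-106 + ⅗) = -25155 - 18*(-527)/5 = -25155 - 1*(-9486/5) = -25155 + 9486/5 = -116289/5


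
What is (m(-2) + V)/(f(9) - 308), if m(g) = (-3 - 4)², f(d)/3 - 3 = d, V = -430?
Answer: 381/272 ≈ 1.4007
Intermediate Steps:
f(d) = 9 + 3*d
m(g) = 49 (m(g) = (-7)² = 49)
(m(-2) + V)/(f(9) - 308) = (49 - 430)/((9 + 3*9) - 308) = -381/((9 + 27) - 308) = -381/(36 - 308) = -381/(-272) = -381*(-1/272) = 381/272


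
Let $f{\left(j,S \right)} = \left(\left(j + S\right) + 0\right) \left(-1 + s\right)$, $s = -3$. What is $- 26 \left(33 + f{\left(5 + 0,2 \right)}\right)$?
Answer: $-130$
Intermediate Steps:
$f{\left(j,S \right)} = - 4 S - 4 j$ ($f{\left(j,S \right)} = \left(\left(j + S\right) + 0\right) \left(-1 - 3\right) = \left(\left(S + j\right) + 0\right) \left(-4\right) = \left(S + j\right) \left(-4\right) = - 4 S - 4 j$)
$- 26 \left(33 + f{\left(5 + 0,2 \right)}\right) = - 26 \left(33 - \left(8 + 4 \left(5 + 0\right)\right)\right) = - 26 \left(33 - 28\right) = \left(-26\right) 5 = -130$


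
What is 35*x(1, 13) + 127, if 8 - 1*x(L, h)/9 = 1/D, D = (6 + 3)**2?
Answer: 23788/9 ≈ 2643.1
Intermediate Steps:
D = 81 (D = 9**2 = 81)
x(L, h) = 647/9 (x(L, h) = 72 - 9/81 = 72 - 9*1/81 = 72 - 1/9 = 647/9)
35*x(1, 13) + 127 = 35*(647/9) + 127 = 22645/9 + 127 = 23788/9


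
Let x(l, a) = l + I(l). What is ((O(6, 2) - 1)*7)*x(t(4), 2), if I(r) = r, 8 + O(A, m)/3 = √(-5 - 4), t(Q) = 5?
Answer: -1750 + 630*I ≈ -1750.0 + 630.0*I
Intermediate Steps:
O(A, m) = -24 + 9*I (O(A, m) = -24 + 3*√(-5 - 4) = -24 + 3*√(-9) = -24 + 3*(3*I) = -24 + 9*I)
x(l, a) = 2*l (x(l, a) = l + l = 2*l)
((O(6, 2) - 1)*7)*x(t(4), 2) = (((-24 + 9*I) - 1)*7)*(2*5) = ((-25 + 9*I)*7)*10 = (-175 + 63*I)*10 = -1750 + 630*I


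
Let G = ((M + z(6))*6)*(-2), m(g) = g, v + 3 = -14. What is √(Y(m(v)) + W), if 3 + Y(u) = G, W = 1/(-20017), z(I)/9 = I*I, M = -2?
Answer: 2*I*√387357674395/20017 ≈ 62.185*I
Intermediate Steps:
v = -17 (v = -3 - 14 = -17)
z(I) = 9*I² (z(I) = 9*(I*I) = 9*I²)
W = -1/20017 ≈ -4.9958e-5
G = -3864 (G = ((-2 + 9*6²)*6)*(-2) = ((-2 + 9*36)*6)*(-2) = ((-2 + 324)*6)*(-2) = (322*6)*(-2) = 1932*(-2) = -3864)
Y(u) = -3867 (Y(u) = -3 - 3864 = -3867)
√(Y(m(v)) + W) = √(-3867 - 1/20017) = √(-77405740/20017) = 2*I*√387357674395/20017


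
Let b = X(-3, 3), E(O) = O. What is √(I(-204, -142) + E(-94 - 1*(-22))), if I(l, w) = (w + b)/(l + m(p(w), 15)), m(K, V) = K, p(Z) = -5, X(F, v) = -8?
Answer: I*√3113682/209 ≈ 8.4429*I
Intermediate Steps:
b = -8
I(l, w) = (-8 + w)/(-5 + l) (I(l, w) = (w - 8)/(l - 5) = (-8 + w)/(-5 + l))
√(I(-204, -142) + E(-94 - 1*(-22))) = √((-8 - 142)/(-5 - 204) + (-94 - 1*(-22))) = √(-150/(-209) + (-94 + 22)) = √(-1/209*(-150) - 72) = √(150/209 - 72) = √(-14898/209) = I*√3113682/209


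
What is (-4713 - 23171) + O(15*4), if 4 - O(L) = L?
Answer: -27940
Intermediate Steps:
O(L) = 4 - L
(-4713 - 23171) + O(15*4) = (-4713 - 23171) + (4 - 15*4) = -27884 + (4 - 1*60) = -27884 + (4 - 60) = -27884 - 56 = -27940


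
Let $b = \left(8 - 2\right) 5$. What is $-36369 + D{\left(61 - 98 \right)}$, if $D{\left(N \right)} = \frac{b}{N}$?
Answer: $- \frac{1345683}{37} \approx -36370.0$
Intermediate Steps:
$b = 30$ ($b = 6 \cdot 5 = 30$)
$D{\left(N \right)} = \frac{30}{N}$
$-36369 + D{\left(61 - 98 \right)} = -36369 + \frac{30}{61 - 98} = -36369 + \frac{30}{-37} = -36369 + 30 \left(- \frac{1}{37}\right) = -36369 - \frac{30}{37} = - \frac{1345683}{37}$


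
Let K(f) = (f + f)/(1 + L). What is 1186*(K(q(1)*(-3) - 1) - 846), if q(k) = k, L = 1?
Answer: -1008100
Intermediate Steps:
K(f) = f (K(f) = (f + f)/(1 + 1) = (2*f)/2 = (2*f)*(½) = f)
1186*(K(q(1)*(-3) - 1) - 846) = 1186*((1*(-3) - 1) - 846) = 1186*((-3 - 1) - 846) = 1186*(-4 - 846) = 1186*(-850) = -1008100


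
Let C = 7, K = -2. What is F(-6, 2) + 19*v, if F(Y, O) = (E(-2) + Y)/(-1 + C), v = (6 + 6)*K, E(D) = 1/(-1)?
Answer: -2743/6 ≈ -457.17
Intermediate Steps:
E(D) = -1 (E(D) = 1*(-1) = -1)
v = -24 (v = (6 + 6)*(-2) = 12*(-2) = -24)
F(Y, O) = -⅙ + Y/6 (F(Y, O) = (-1 + Y)/(-1 + 7) = (-1 + Y)/6 = (-1 + Y)*(⅙) = -⅙ + Y/6)
F(-6, 2) + 19*v = (-⅙ + (⅙)*(-6)) + 19*(-24) = (-⅙ - 1) - 456 = -7/6 - 456 = -2743/6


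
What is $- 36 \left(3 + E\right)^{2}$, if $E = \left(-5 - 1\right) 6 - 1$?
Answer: $-41616$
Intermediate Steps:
$E = -37$ ($E = \left(-6\right) 6 - 1 = -36 - 1 = -37$)
$- 36 \left(3 + E\right)^{2} = - 36 \left(3 - 37\right)^{2} = - 36 \left(-34\right)^{2} = \left(-36\right) 1156 = -41616$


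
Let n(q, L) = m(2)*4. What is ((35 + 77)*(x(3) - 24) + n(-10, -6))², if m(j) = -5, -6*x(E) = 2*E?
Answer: 7952400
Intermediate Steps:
x(E) = -E/3
n(q, L) = -20 (n(q, L) = -5*4 = -20)
((35 + 77)*(x(3) - 24) + n(-10, -6))² = ((35 + 77)*(-⅓*3 - 24) - 20)² = (112*(-1 - 24) - 20)² = (112*(-25) - 20)² = (-2800 - 20)² = (-2820)² = 7952400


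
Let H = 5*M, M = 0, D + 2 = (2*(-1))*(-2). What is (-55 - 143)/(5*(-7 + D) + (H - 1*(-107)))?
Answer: -99/41 ≈ -2.4146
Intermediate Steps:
D = 2 (D = -2 + (2*(-1))*(-2) = -2 - 2*(-2) = -2 + 4 = 2)
H = 0 (H = 5*0 = 0)
(-55 - 143)/(5*(-7 + D) + (H - 1*(-107))) = (-55 - 143)/(5*(-7 + 2) + (0 - 1*(-107))) = -198/(5*(-5) + (0 + 107)) = -198/(-25 + 107) = -198/82 = -198*1/82 = -99/41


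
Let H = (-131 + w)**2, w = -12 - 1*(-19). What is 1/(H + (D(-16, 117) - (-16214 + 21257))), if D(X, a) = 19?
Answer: 1/10352 ≈ 9.6600e-5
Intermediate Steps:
w = 7 (w = -12 + 19 = 7)
H = 15376 (H = (-131 + 7)**2 = (-124)**2 = 15376)
1/(H + (D(-16, 117) - (-16214 + 21257))) = 1/(15376 + (19 - (-16214 + 21257))) = 1/(15376 + (19 - 1*5043)) = 1/(15376 + (19 - 5043)) = 1/(15376 - 5024) = 1/10352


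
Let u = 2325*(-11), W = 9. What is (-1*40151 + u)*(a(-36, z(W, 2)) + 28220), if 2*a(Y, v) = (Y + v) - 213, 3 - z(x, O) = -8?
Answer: -1846966326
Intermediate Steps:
z(x, O) = 11 (z(x, O) = 3 - 1*(-8) = 3 + 8 = 11)
u = -25575
a(Y, v) = -213/2 + Y/2 + v/2 (a(Y, v) = ((Y + v) - 213)/2 = (-213 + Y + v)/2 = -213/2 + Y/2 + v/2)
(-1*40151 + u)*(a(-36, z(W, 2)) + 28220) = (-1*40151 - 25575)*((-213/2 + (½)*(-36) + (½)*11) + 28220) = (-40151 - 25575)*((-213/2 - 18 + 11/2) + 28220) = -65726*(-119 + 28220) = -65726*28101 = -1846966326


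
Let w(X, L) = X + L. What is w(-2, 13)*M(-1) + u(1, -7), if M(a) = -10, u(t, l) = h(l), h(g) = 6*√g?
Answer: -110 + 6*I*√7 ≈ -110.0 + 15.875*I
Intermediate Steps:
u(t, l) = 6*√l
w(X, L) = L + X
w(-2, 13)*M(-1) + u(1, -7) = (13 - 2)*(-10) + 6*√(-7) = 11*(-10) + 6*(I*√7) = -110 + 6*I*√7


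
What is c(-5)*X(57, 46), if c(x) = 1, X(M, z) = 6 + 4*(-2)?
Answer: -2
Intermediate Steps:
X(M, z) = -2 (X(M, z) = 6 - 8 = -2)
c(-5)*X(57, 46) = 1*(-2) = -2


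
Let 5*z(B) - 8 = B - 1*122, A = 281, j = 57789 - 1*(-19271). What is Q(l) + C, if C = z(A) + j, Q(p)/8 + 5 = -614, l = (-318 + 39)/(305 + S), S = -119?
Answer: 360707/5 ≈ 72141.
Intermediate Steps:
l = -3/2 (l = (-318 + 39)/(305 - 119) = -279/186 = -279*1/186 = -3/2 ≈ -1.5000)
Q(p) = -4952 (Q(p) = -40 + 8*(-614) = -40 - 4912 = -4952)
j = 77060 (j = 57789 + 19271 = 77060)
z(B) = -114/5 + B/5 (z(B) = 8/5 + (B - 1*122)/5 = 8/5 + (B - 122)/5 = 8/5 + (-122 + B)/5 = 8/5 + (-122/5 + B/5) = -114/5 + B/5)
C = 385467/5 (C = (-114/5 + (1/5)*281) + 77060 = (-114/5 + 281/5) + 77060 = 167/5 + 77060 = 385467/5 ≈ 77093.)
Q(l) + C = -4952 + 385467/5 = 360707/5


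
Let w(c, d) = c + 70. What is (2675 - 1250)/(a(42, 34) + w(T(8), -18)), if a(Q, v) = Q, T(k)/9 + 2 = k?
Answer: 1425/166 ≈ 8.5843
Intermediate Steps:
T(k) = -18 + 9*k
w(c, d) = 70 + c
(2675 - 1250)/(a(42, 34) + w(T(8), -18)) = (2675 - 1250)/(42 + (70 + (-18 + 9*8))) = 1425/(42 + (70 + (-18 + 72))) = 1425/(42 + (70 + 54)) = 1425/(42 + 124) = 1425/166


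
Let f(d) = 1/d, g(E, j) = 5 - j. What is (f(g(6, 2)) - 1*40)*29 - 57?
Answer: -3622/3 ≈ -1207.3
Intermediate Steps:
(f(g(6, 2)) - 1*40)*29 - 57 = (1/(5 - 1*2) - 1*40)*29 - 57 = (1/(5 - 2) - 40)*29 - 57 = (1/3 - 40)*29 - 57 = (⅓ - 40)*29 - 57 = -119/3*29 - 57 = -3451/3 - 57 = -3622/3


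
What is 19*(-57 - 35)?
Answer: -1748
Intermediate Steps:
19*(-57 - 35) = 19*(-92) = -1748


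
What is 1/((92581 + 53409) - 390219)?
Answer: -1/244229 ≈ -4.0945e-6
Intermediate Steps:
1/((92581 + 53409) - 390219) = 1/(145990 - 390219) = 1/(-244229) = -1/244229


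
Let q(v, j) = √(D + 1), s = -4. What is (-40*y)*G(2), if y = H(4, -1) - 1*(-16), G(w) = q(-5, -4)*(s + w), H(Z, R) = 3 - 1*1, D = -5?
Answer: 2880*I ≈ 2880.0*I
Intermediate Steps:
q(v, j) = 2*I (q(v, j) = √(-5 + 1) = √(-4) = 2*I)
H(Z, R) = 2 (H(Z, R) = 3 - 1 = 2)
G(w) = 2*I*(-4 + w) (G(w) = (2*I)*(-4 + w) = 2*I*(-4 + w))
y = 18 (y = 2 - 1*(-16) = 2 + 16 = 18)
(-40*y)*G(2) = (-40*18)*(2*I*(-4 + 2)) = -1440*I*(-2) = -(-2880)*I = 2880*I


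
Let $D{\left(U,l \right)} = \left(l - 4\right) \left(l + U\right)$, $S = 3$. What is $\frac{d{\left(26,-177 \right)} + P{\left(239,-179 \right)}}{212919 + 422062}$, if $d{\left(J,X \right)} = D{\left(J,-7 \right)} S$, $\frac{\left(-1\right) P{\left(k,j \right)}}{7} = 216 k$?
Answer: $- \frac{361995}{634981} \approx -0.57009$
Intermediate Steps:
$P{\left(k,j \right)} = - 1512 k$ ($P{\left(k,j \right)} = - 7 \cdot 216 k = - 1512 k$)
$D{\left(U,l \right)} = \left(-4 + l\right) \left(U + l\right)$
$d{\left(J,X \right)} = 231 - 33 J$ ($d{\left(J,X \right)} = \left(\left(-7\right)^{2} - 4 J - -28 + J \left(-7\right)\right) 3 = \left(49 - 4 J + 28 - 7 J\right) 3 = \left(77 - 11 J\right) 3 = 231 - 33 J$)
$\frac{d{\left(26,-177 \right)} + P{\left(239,-179 \right)}}{212919 + 422062} = \frac{\left(231 - 858\right) - 361368}{212919 + 422062} = \frac{\left(231 - 858\right) - 361368}{634981} = \left(-627 - 361368\right) \frac{1}{634981} = \left(-361995\right) \frac{1}{634981} = - \frac{361995}{634981}$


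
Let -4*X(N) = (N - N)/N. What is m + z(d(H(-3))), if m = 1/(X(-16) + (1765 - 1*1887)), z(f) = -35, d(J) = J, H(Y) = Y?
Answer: -4271/122 ≈ -35.008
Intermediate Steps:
X(N) = 0 (X(N) = -(N - N)/(4*N) = -0/N = -¼*0 = 0)
m = -1/122 (m = 1/(0 + (1765 - 1*1887)) = 1/(0 + (1765 - 1887)) = 1/(0 - 122) = 1/(-122) = -1/122 ≈ -0.0081967)
m + z(d(H(-3))) = -1/122 - 35 = -4271/122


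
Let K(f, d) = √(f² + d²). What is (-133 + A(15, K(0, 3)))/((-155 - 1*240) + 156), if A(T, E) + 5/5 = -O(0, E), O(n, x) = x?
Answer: 137/239 ≈ 0.57322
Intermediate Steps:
K(f, d) = √(d² + f²)
A(T, E) = -1 - E
(-133 + A(15, K(0, 3)))/((-155 - 1*240) + 156) = (-133 + (-1 - √(3² + 0²)))/((-155 - 1*240) + 156) = (-133 + (-1 - √(9 + 0)))/((-155 - 240) + 156) = (-133 + (-1 - √9))/(-395 + 156) = (-133 + (-1 - 1*3))/(-239) = (-133 + (-1 - 3))*(-1/239) = (-133 - 4)*(-1/239) = -137*(-1/239) = 137/239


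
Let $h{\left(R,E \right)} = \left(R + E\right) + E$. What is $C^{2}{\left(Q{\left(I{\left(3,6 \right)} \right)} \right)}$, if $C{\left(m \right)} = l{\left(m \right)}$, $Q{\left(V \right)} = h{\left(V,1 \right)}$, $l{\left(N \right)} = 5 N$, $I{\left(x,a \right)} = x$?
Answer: $625$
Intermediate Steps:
$h{\left(R,E \right)} = R + 2 E$ ($h{\left(R,E \right)} = \left(E + R\right) + E = R + 2 E$)
$Q{\left(V \right)} = 2 + V$ ($Q{\left(V \right)} = V + 2 \cdot 1 = V + 2 = 2 + V$)
$C{\left(m \right)} = 5 m$
$C^{2}{\left(Q{\left(I{\left(3,6 \right)} \right)} \right)} = \left(5 \left(2 + 3\right)\right)^{2} = \left(5 \cdot 5\right)^{2} = 25^{2} = 625$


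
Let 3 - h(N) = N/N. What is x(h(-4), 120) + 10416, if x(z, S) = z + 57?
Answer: 10475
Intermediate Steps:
h(N) = 2 (h(N) = 3 - N/N = 3 - 1*1 = 3 - 1 = 2)
x(z, S) = 57 + z
x(h(-4), 120) + 10416 = (57 + 2) + 10416 = 59 + 10416 = 10475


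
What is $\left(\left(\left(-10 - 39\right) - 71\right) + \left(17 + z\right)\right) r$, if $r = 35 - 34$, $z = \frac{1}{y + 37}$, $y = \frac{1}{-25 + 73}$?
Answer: $- \frac{182983}{1777} \approx -102.97$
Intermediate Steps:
$y = \frac{1}{48} \approx 0.020833$
$z = \frac{48}{1777}$ ($z = \frac{1}{\frac{1}{48} + 37} = \frac{1}{\frac{1777}{48}} = \frac{48}{1777} \approx 0.027012$)
$r = 1$
$\left(\left(\left(-10 - 39\right) - 71\right) + \left(17 + z\right)\right) r = \left(\left(\left(-10 - 39\right) - 71\right) + \left(17 + \frac{48}{1777}\right)\right) 1 = \left(\left(-49 - 71\right) + \frac{30257}{1777}\right) 1 = \left(-120 + \frac{30257}{1777}\right) 1 = \left(- \frac{182983}{1777}\right) 1 = - \frac{182983}{1777}$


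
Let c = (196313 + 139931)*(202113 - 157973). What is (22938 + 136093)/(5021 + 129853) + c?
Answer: 2001774303678871/134874 ≈ 1.4842e+10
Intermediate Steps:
c = 14841810160 (c = 336244*44140 = 14841810160)
(22938 + 136093)/(5021 + 129853) + c = (22938 + 136093)/(5021 + 129853) + 14841810160 = 159031/134874 + 14841810160 = 2001774303678871/134874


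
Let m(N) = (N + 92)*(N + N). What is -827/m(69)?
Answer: -827/22218 ≈ -0.037222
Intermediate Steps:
m(N) = 2*N*(92 + N) (m(N) = (92 + N)*(2*N) = 2*N*(92 + N))
-827/m(69) = -827*1/(138*(92 + 69)) = -827/(2*69*161) = -827/22218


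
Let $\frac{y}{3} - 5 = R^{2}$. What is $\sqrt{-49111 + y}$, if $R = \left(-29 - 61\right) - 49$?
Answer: $\sqrt{8867} \approx 94.165$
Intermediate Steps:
$R = -139$ ($R = -90 - 49 = -139$)
$y = 57978$ ($y = 15 + 3 \left(-139\right)^{2} = 15 + 3 \cdot 19321 = 15 + 57963 = 57978$)
$\sqrt{-49111 + y} = \sqrt{-49111 + 57978} = \sqrt{8867}$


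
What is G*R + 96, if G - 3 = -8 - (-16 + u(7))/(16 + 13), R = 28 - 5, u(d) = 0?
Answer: -183/29 ≈ -6.3103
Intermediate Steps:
R = 23
G = -129/29 (G = 3 + (-8 - (-16 + 0)/(16 + 13)) = 3 + (-8 - (-16)/29) = 3 + (-8 - 1*(-16/29)) = 3 + (-8 + 16/29) = 3 - 216/29 = -129/29 ≈ -4.4483)
G*R + 96 = -129/29*23 + 96 = -2967/29 + 96 = -183/29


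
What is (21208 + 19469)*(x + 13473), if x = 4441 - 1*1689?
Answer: 659984325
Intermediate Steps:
x = 2752 (x = 4441 - 1689 = 2752)
(21208 + 19469)*(x + 13473) = (21208 + 19469)*(2752 + 13473) = 40677*16225 = 659984325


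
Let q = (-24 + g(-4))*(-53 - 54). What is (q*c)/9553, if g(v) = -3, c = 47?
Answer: 135783/9553 ≈ 14.214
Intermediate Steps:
q = 2889 (q = (-24 - 3)*(-53 - 54) = -27*(-107) = 2889)
(q*c)/9553 = (2889*47)/9553 = 135783*(1/9553) = 135783/9553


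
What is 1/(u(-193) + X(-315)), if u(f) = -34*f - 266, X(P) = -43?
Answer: 1/6253 ≈ 0.00015992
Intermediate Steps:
u(f) = -266 - 34*f
1/(u(-193) + X(-315)) = 1/((-266 - 34*(-193)) - 43) = 1/((-266 + 6562) - 43) = 1/(6296 - 43) = 1/6253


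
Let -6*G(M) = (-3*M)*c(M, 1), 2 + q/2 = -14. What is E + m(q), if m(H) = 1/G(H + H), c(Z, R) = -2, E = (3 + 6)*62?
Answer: 35713/64 ≈ 558.02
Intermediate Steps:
E = 558 (E = 9*62 = 558)
q = -32 (q = -4 + 2*(-14) = -4 - 28 = -32)
G(M) = -M (G(M) = -(-3*M)*(-2)/6 = -M)
m(H) = -1/(2*H) (m(H) = 1/(-(H + H)) = 1/(-2*H) = -1/(2*H))
E + m(q) = 558 - ½/(-32) = 558 - ½*(-1/32) = 558 + 1/64 = 35713/64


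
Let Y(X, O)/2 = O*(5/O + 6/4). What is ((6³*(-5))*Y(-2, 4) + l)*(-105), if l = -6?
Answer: 2495430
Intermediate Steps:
Y(X, O) = 2*O*(3/2 + 5/O) (Y(X, O) = 2*(O*(5/O + 6/4)) = 2*(O*(5/O + 6*(¼))) = 2*(O*(5/O + 3/2)) = 2*(O*(3/2 + 5/O)) = 2*O*(3/2 + 5/O))
((6³*(-5))*Y(-2, 4) + l)*(-105) = ((6³*(-5))*(10 + 3*4) - 6)*(-105) = ((216*(-5))*(10 + 12) - 6)*(-105) = (-1080*22 - 6)*(-105) = (-23760 - 6)*(-105) = -23766*(-105) = 2495430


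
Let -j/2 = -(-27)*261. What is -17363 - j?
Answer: -3269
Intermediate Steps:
j = -14094 (j = -(-54)*(-1*261) = -(-54)*(-261) = -2*7047 = -14094)
-17363 - j = -17363 - 1*(-14094) = -17363 + 14094 = -3269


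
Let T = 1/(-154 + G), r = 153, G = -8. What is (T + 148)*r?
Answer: 407575/18 ≈ 22643.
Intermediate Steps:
T = -1/162 (T = 1/(-154 - 8) = 1/(-162) = -1/162 ≈ -0.0061728)
(T + 148)*r = (-1/162 + 148)*153 = (23975/162)*153 = 407575/18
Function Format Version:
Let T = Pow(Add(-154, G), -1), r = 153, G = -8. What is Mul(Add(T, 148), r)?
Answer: Rational(407575, 18) ≈ 22643.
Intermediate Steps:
T = Rational(-1, 162) (T = Pow(Add(-154, -8), -1) = Pow(-162, -1) = Rational(-1, 162) ≈ -0.0061728)
Mul(Add(T, 148), r) = Mul(Add(Rational(-1, 162), 148), 153) = Mul(Rational(23975, 162), 153) = Rational(407575, 18)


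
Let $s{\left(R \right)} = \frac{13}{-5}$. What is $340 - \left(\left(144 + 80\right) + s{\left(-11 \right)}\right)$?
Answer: $\frac{593}{5} \approx 118.6$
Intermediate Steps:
$s{\left(R \right)} = - \frac{13}{5}$ ($s{\left(R \right)} = 13 \left(- \frac{1}{5}\right) = - \frac{13}{5}$)
$340 - \left(\left(144 + 80\right) + s{\left(-11 \right)}\right) = 340 - \left(\left(144 + 80\right) - \frac{13}{5}\right) = 340 - \left(224 - \frac{13}{5}\right) = 340 - \frac{1107}{5} = \frac{593}{5}$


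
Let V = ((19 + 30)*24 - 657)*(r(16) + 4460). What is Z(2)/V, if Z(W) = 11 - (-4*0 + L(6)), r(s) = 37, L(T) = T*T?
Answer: -25/2333943 ≈ -1.0711e-5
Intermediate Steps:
L(T) = T**2
Z(W) = -25 (Z(W) = 11 - (-4*0 + 6**2) = 11 - (0 + 36) = 11 - 1*36 = 11 - 36 = -25)
V = 2333943 (V = ((19 + 30)*24 - 657)*(37 + 4460) = (49*24 - 657)*4497 = (1176 - 657)*4497 = 519*4497 = 2333943)
Z(2)/V = -25/2333943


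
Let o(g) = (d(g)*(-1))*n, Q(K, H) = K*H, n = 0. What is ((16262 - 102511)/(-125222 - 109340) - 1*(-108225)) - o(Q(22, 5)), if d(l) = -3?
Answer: 25385558699/234562 ≈ 1.0823e+5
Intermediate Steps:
Q(K, H) = H*K
o(g) = 0 (o(g) = -3*(-1)*0 = 3*0 = 0)
((16262 - 102511)/(-125222 - 109340) - 1*(-108225)) - o(Q(22, 5)) = ((16262 - 102511)/(-125222 - 109340) - 1*(-108225)) - 1*0 = (-86249/(-234562) + 108225) + 0 = (-86249*(-1/234562) + 108225) + 0 = (86249/234562 + 108225) + 0 = 25385558699/234562 + 0 = 25385558699/234562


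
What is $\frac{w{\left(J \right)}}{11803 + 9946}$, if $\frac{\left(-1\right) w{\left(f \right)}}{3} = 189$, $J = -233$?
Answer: $- \frac{81}{3107} \approx -0.02607$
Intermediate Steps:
$w{\left(f \right)} = -567$ ($w{\left(f \right)} = \left(-3\right) 189 = -567$)
$\frac{w{\left(J \right)}}{11803 + 9946} = - \frac{567}{11803 + 9946} = - \frac{567}{21749} = \left(-567\right) \frac{1}{21749} = - \frac{81}{3107}$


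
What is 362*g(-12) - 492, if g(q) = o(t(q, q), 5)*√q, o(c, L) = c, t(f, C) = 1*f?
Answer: -492 - 8688*I*√3 ≈ -492.0 - 15048.0*I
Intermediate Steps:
t(f, C) = f
g(q) = q^(3/2) (g(q) = q*√q = q^(3/2))
362*g(-12) - 492 = 362*(-12)^(3/2) - 492 = 362*(-24*I*√3) - 492 = -8688*I*√3 - 492 = -492 - 8688*I*√3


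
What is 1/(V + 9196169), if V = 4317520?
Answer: 1/13513689 ≈ 7.3999e-8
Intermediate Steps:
1/(V + 9196169) = 1/(4317520 + 9196169) = 1/13513689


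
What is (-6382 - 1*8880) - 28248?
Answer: -43510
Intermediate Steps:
(-6382 - 1*8880) - 28248 = (-6382 - 8880) - 28248 = -15262 - 28248 = -43510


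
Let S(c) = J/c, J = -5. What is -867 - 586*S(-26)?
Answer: -12736/13 ≈ -979.69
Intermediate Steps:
S(c) = -5/c
-867 - 586*S(-26) = -867 - (-2930)/(-26) = -867 - (-2930)*(-1)/26 = -867 - 586*5/26 = -867 - 1465/13 = -12736/13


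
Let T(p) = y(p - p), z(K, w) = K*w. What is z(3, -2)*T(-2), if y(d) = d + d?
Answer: 0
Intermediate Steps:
y(d) = 2*d
T(p) = 0 (T(p) = 2*(p - p) = 2*0 = 0)
z(3, -2)*T(-2) = (3*(-2))*0 = -6*0 = 0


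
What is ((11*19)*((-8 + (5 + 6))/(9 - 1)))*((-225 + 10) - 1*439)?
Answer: -205029/4 ≈ -51257.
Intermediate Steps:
((11*19)*((-8 + (5 + 6))/(9 - 1)))*((-225 + 10) - 1*439) = (209*((-8 + 11)/8))*(-215 - 439) = (209*(3*(⅛)))*(-654) = (209*(3/8))*(-654) = (627/8)*(-654) = -205029/4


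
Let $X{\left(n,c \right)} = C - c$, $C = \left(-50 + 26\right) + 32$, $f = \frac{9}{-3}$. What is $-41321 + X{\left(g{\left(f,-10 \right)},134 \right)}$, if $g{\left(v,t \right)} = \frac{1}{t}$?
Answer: $-41447$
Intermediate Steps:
$f = -3$ ($f = 9 \left(- \frac{1}{3}\right) = -3$)
$C = 8$ ($C = -24 + 32 = 8$)
$X{\left(n,c \right)} = 8 - c$
$-41321 + X{\left(g{\left(f,-10 \right)},134 \right)} = -41321 + \left(8 - 134\right) = -41321 - 126 = -41447$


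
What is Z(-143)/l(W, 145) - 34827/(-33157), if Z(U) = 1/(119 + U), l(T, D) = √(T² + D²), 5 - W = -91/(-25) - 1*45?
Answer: 34827/33157 - 25*√14483906/347613744 ≈ 1.0501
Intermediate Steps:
W = 1159/25 (W = 5 - (-91/(-25) - 1*45) = 5 - (-91*(-1/25) - 45) = 5 - (91/25 - 45) = 5 - 1*(-1034/25) = 5 + 1034/25 = 1159/25 ≈ 46.360)
l(T, D) = √(D² + T²)
Z(-143)/l(W, 145) - 34827/(-33157) = 1/((119 - 143)*(√(145² + (1159/25)²))) - 34827/(-33157) = 1/((-24)*(√(21025 + 1343281/625))) - 34827*(-1/33157) = -25*√14483906/14483906/24 + 34827/33157 = -25*√14483906/347613744 + 34827/33157 = 34827/33157 - 25*√14483906/347613744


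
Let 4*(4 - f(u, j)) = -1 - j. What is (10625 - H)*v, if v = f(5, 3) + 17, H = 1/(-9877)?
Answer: 2308748772/9877 ≈ 2.3375e+5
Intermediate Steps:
f(u, j) = 17/4 + j/4 (f(u, j) = 4 - (-1 - j)/4 = 4 + (¼ + j/4) = 17/4 + j/4)
H = -1/9877 ≈ -0.00010125
v = 22 (v = (17/4 + (¼)*3) + 17 = (17/4 + ¾) + 17 = 5 + 17 = 22)
(10625 - H)*v = (10625 - 1*(-1/9877))*22 = (10625 + 1/9877)*22 = (104943126/9877)*22 = 2308748772/9877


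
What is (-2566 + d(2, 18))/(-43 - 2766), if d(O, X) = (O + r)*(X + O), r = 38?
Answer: 1766/2809 ≈ 0.62869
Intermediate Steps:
d(O, X) = (38 + O)*(O + X) (d(O, X) = (O + 38)*(X + O) = (38 + O)*(O + X))
(-2566 + d(2, 18))/(-43 - 2766) = (-2566 + (2² + 38*2 + 38*18 + 2*18))/(-43 - 2766) = (-2566 + (4 + 76 + 684 + 36))/(-2809) = (-2566 + 800)*(-1/2809) = -1766*(-1/2809) = 1766/2809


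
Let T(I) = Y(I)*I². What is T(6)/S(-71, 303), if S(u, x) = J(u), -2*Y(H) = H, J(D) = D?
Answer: 108/71 ≈ 1.5211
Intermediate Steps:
Y(H) = -H/2
S(u, x) = u
T(I) = -I³/2 (T(I) = (-I/2)*I² = -I³/2)
T(6)/S(-71, 303) = -½*6³/(-71) = -½*216*(-1/71) = -108*(-1/71) = 108/71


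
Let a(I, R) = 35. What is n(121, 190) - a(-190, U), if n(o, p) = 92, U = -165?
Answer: 57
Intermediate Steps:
n(121, 190) - a(-190, U) = 92 - 1*35 = 92 - 35 = 57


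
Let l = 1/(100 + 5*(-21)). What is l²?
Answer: 1/25 ≈ 0.040000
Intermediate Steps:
l = -⅕ (l = 1/(100 - 105) = 1/(-5) = -⅕ ≈ -0.20000)
l² = (-⅕)² = 1/25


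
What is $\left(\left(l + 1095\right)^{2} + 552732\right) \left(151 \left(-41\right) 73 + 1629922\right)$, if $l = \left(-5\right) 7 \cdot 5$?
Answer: $1648148114228$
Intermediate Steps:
$l = -175$ ($l = \left(-35\right) 5 = -175$)
$\left(\left(l + 1095\right)^{2} + 552732\right) \left(151 \left(-41\right) 73 + 1629922\right) = \left(\left(-175 + 1095\right)^{2} + 552732\right) \left(151 \left(-41\right) 73 + 1629922\right) = \left(920^{2} + 552732\right) \left(\left(-6191\right) 73 + 1629922\right) = \left(846400 + 552732\right) \left(-451943 + 1629922\right) = 1399132 \cdot 1177979 = 1648148114228$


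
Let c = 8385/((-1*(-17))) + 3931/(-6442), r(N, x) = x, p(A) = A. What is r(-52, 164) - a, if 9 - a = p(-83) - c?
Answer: -46064335/109514 ≈ -420.63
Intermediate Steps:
c = 53949343/109514 (c = 8385/17 + 3931*(-1/6442) = 8385*(1/17) - 3931/6442 = 8385/17 - 3931/6442 = 53949343/109514 ≈ 492.63)
a = 64024631/109514 (a = 9 - (-83 - 1*53949343/109514) = 9 - (-83 - 53949343/109514) = 9 - 1*(-63039005/109514) = 9 + 63039005/109514 = 64024631/109514 ≈ 584.63)
r(-52, 164) - a = 164 - 1*64024631/109514 = 164 - 64024631/109514 = -46064335/109514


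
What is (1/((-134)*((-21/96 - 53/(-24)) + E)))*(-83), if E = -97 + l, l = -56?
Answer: -3984/971299 ≈ -0.0041017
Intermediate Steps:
E = -153 (E = -97 - 56 = -153)
(1/((-134)*((-21/96 - 53/(-24)) + E)))*(-83) = (1/((-134)*((-21/96 - 53/(-24)) - 153)))*(-83) = -1/(134*((-21*1/96 - 53*(-1/24)) - 153))*(-83) = -1/(134*((-7/32 + 53/24) - 153))*(-83) = -1/(134*(191/96 - 153))*(-83) = -1/(134*(-14497/96))*(-83) = -1/134*(-96/14497)*(-83) = (48/971299)*(-83) = -3984/971299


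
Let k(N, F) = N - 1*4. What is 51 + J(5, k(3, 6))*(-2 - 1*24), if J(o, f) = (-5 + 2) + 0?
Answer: 129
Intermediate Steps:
k(N, F) = -4 + N (k(N, F) = N - 4 = -4 + N)
J(o, f) = -3 (J(o, f) = -3 + 0 = -3)
51 + J(5, k(3, 6))*(-2 - 1*24) = 51 - 3*(-2 - 1*24) = 51 - 3*(-2 - 24) = 51 - 3*(-26) = 51 + 78 = 129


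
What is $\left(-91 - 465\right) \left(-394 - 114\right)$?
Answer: $282448$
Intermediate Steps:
$\left(-91 - 465\right) \left(-394 - 114\right) = \left(-556\right) \left(-508\right) = 282448$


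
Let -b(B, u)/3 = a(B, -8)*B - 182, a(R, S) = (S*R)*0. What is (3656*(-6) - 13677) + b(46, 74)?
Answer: -35067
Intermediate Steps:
a(R, S) = 0 (a(R, S) = (R*S)*0 = 0)
b(B, u) = 546 (b(B, u) = -3*(0*B - 182) = -3*(0 - 182) = -3*(-182) = 546)
(3656*(-6) - 13677) + b(46, 74) = (3656*(-6) - 13677) + 546 = (-21936 - 13677) + 546 = -35613 + 546 = -35067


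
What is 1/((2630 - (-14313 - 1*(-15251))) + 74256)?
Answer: 1/75948 ≈ 1.3167e-5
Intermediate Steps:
1/((2630 - (-14313 - 1*(-15251))) + 74256) = 1/((2630 - (-14313 + 15251)) + 74256) = 1/((2630 - 1*938) + 74256) = 1/((2630 - 938) + 74256) = 1/(1692 + 74256) = 1/75948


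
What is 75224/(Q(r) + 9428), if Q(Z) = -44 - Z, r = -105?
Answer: 75224/9489 ≈ 7.9275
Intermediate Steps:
75224/(Q(r) + 9428) = 75224/((-44 - 1*(-105)) + 9428) = 75224/((-44 + 105) + 9428) = 75224/(61 + 9428) = 75224/9489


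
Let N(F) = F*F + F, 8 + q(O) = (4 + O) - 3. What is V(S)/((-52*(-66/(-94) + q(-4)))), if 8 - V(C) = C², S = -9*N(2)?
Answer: -34169/6292 ≈ -5.4305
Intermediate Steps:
q(O) = -7 + O (q(O) = -8 + ((4 + O) - 3) = -8 + (1 + O) = -7 + O)
N(F) = F + F² (N(F) = F² + F = F + F²)
S = -54 (S = -18*(1 + 2) = -18*3 = -9*6 = -54)
V(C) = 8 - C²
V(S)/((-52*(-66/(-94) + q(-4)))) = (8 - 1*(-54)²)/((-52*(-66/(-94) + (-7 - 4)))) = (8 - 1*2916)/((-52*(-66*(-1/94) - 11))) = (8 - 2916)/((-52*(33/47 - 11))) = -2908/((-52*(-484/47))) = -2908/25168/47 = -2908*47/25168 = -34169/6292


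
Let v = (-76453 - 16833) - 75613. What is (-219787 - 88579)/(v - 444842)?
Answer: 308366/613741 ≈ 0.50244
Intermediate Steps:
v = -168899 (v = -93286 - 75613 = -168899)
(-219787 - 88579)/(v - 444842) = (-219787 - 88579)/(-168899 - 444842) = -308366/(-613741) = -308366*(-1/613741) = 308366/613741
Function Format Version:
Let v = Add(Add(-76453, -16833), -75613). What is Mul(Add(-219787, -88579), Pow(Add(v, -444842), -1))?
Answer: Rational(308366, 613741) ≈ 0.50244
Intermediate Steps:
v = -168899 (v = Add(-93286, -75613) = -168899)
Mul(Add(-219787, -88579), Pow(Add(v, -444842), -1)) = Mul(Add(-219787, -88579), Pow(Add(-168899, -444842), -1)) = Mul(-308366, Pow(-613741, -1)) = Mul(-308366, Rational(-1, 613741)) = Rational(308366, 613741)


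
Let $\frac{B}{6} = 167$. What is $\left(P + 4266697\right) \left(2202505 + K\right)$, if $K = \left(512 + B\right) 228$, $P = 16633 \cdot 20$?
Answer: $11717768030829$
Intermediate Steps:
$B = 1002$ ($B = 6 \cdot 167 = 1002$)
$P = 332660$
$K = 345192$ ($K = \left(512 + 1002\right) 228 = 1514 \cdot 228 = 345192$)
$\left(P + 4266697\right) \left(2202505 + K\right) = \left(332660 + 4266697\right) \left(2202505 + 345192\right) = 4599357 \cdot 2547697 = 11717768030829$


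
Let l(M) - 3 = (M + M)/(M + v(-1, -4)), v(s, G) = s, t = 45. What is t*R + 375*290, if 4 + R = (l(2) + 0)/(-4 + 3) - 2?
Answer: 108165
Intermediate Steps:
l(M) = 3 + 2*M/(-1 + M) (l(M) = 3 + (M + M)/(M - 1) = 3 + (2*M)/(-1 + M) = 3 + 2*M/(-1 + M))
R = -13 (R = -4 + (((-3 + 5*2)/(-1 + 2) + 0)/(-4 + 3) - 2) = -4 + (((-3 + 10)/1 + 0)/(-1) - 2) = -4 + ((1*7 + 0)*(-1) - 2) = -4 + ((7 + 0)*(-1) - 2) = -4 + (7*(-1) - 2) = -4 + (-7 - 2) = -4 - 9 = -13)
t*R + 375*290 = 45*(-13) + 375*290 = -585 + 108750 = 108165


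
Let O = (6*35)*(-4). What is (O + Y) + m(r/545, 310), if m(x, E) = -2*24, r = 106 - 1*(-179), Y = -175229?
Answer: -176117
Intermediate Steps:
O = -840 (O = 210*(-4) = -840)
r = 285 (r = 106 + 179 = 285)
m(x, E) = -48
(O + Y) + m(r/545, 310) = (-840 - 175229) - 48 = -176069 - 48 = -176117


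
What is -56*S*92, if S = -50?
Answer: 257600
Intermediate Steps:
-56*S*92 = -56*(-50)*92 = 2800*92 = 257600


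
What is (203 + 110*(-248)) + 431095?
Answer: 404018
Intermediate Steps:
(203 + 110*(-248)) + 431095 = (203 - 27280) + 431095 = -27077 + 431095 = 404018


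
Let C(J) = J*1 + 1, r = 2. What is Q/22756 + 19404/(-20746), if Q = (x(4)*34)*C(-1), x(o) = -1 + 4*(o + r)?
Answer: -882/943 ≈ -0.93531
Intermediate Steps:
C(J) = 1 + J (C(J) = J + 1 = 1 + J)
x(o) = 7 + 4*o (x(o) = -1 + 4*(o + 2) = -1 + 4*(2 + o) = -1 + (8 + 4*o) = 7 + 4*o)
Q = 0 (Q = ((7 + 4*4)*34)*(1 - 1) = ((7 + 16)*34)*0 = (23*34)*0 = 782*0 = 0)
Q/22756 + 19404/(-20746) = 0/22756 + 19404/(-20746) = 0*(1/22756) + 19404*(-1/20746) = 0 - 882/943 = -882/943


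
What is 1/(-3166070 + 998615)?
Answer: -1/2167455 ≈ -4.6137e-7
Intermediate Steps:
1/(-3166070 + 998615) = 1/(-2167455) = -1/2167455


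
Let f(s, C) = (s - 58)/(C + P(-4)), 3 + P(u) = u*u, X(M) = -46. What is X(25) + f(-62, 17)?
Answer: -50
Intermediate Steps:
P(u) = -3 + u² (P(u) = -3 + u*u = -3 + u²)
f(s, C) = (-58 + s)/(13 + C) (f(s, C) = (s - 58)/(C + (-3 + (-4)²)) = (-58 + s)/(C + (-3 + 16)) = (-58 + s)/(C + 13) = (-58 + s)/(13 + C))
X(25) + f(-62, 17) = -46 + (-58 - 62)/(13 + 17) = -46 - 120/30 = -46 + (1/30)*(-120) = -46 - 4 = -50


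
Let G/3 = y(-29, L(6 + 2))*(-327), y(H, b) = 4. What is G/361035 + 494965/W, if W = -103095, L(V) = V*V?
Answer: -3980094079/827131185 ≈ -4.8119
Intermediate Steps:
L(V) = V²
G = -3924 (G = 3*(4*(-327)) = 3*(-1308) = -3924)
G/361035 + 494965/W = -3924/361035 + 494965/(-103095) = -3924*1/361035 + 494965*(-1/103095) = -436/40115 - 98993/20619 = -3980094079/827131185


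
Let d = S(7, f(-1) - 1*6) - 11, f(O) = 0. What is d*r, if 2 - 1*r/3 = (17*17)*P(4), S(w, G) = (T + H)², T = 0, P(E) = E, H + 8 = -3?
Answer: -380820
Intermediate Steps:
H = -11 (H = -8 - 3 = -11)
S(w, G) = 121 (S(w, G) = (0 - 11)² = (-11)² = 121)
r = -3462 (r = 6 - 3*17*17*4 = 6 - 867*4 = 6 - 3*1156 = 6 - 3468 = -3462)
d = 110 (d = 121 - 11 = 110)
d*r = 110*(-3462) = -380820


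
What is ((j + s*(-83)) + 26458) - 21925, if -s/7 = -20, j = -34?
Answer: -7121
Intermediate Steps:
s = 140 (s = -7*(-20) = 140)
((j + s*(-83)) + 26458) - 21925 = ((-34 + 140*(-83)) + 26458) - 21925 = ((-34 - 11620) + 26458) - 21925 = (-11654 + 26458) - 21925 = 14804 - 21925 = -7121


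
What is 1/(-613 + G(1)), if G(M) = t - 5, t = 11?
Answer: -1/607 ≈ -0.0016474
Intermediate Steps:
G(M) = 6 (G(M) = 11 - 5 = 6)
1/(-613 + G(1)) = 1/(-613 + 6) = 1/(-607) = -1/607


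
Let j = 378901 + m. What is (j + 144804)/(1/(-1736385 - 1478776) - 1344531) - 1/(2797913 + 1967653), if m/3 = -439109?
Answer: 1519990140365596735/2575123408811437809 ≈ 0.59026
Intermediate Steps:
m = -1317327 (m = 3*(-439109) = -1317327)
j = -938426 (j = 378901 - 1317327 = -938426)
(j + 144804)/(1/(-1736385 - 1478776) - 1344531) - 1/(2797913 + 1967653) = (-938426 + 144804)/(1/(-1736385 - 1478776) - 1344531) - 1/(2797913 + 1967653) = -793622/(1/(-3215161) - 1344531) - 1/4765566 = -793622/(-1/3215161 - 1344531) - 1*1/4765566 = -793622/(-4322883634492/3215161) - 1/4765566 = -793622*(-3215161/4322883634492) - 1/4765566 = 1275811251571/2161441817246 - 1/4765566 = 1519990140365596735/2575123408811437809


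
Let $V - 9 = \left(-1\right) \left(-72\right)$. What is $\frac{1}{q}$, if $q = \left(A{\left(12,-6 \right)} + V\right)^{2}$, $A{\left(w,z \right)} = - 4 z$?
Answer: $\frac{1}{11025} \approx 9.0703 \cdot 10^{-5}$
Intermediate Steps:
$A{\left(w,z \right)} = - 4 z$
$V = 81$ ($V = 9 - -72 = 9 + 72 = 81$)
$q = 11025$ ($q = \left(\left(-4\right) \left(-6\right) + 81\right)^{2} = \left(24 + 81\right)^{2} = 105^{2} = 11025$)
$\frac{1}{q} = \frac{1}{11025}$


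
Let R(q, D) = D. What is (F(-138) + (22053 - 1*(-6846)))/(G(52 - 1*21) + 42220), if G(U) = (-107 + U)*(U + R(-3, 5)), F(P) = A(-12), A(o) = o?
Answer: 28887/39484 ≈ 0.73161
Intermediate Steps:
F(P) = -12
G(U) = (-107 + U)*(5 + U) (G(U) = (-107 + U)*(U + 5) = (-107 + U)*(5 + U))
(F(-138) + (22053 - 1*(-6846)))/(G(52 - 1*21) + 42220) = (-12 + (22053 - 1*(-6846)))/((-535 + (52 - 1*21)² - 102*(52 - 1*21)) + 42220) = (-12 + (22053 + 6846))/((-535 + (52 - 21)² - 102*(52 - 21)) + 42220) = (-12 + 28899)/((-535 + 31² - 102*31) + 42220) = 28887/((-535 + 961 - 3162) + 42220) = 28887/(-2736 + 42220) = 28887/39484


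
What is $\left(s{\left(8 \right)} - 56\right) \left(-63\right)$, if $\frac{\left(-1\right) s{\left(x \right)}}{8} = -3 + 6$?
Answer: $5040$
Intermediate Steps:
$s{\left(x \right)} = -24$ ($s{\left(x \right)} = - 8 \left(-3 + 6\right) = \left(-8\right) 3 = -24$)
$\left(s{\left(8 \right)} - 56\right) \left(-63\right) = \left(-24 - 56\right) \left(-63\right) = \left(-80\right) \left(-63\right) = 5040$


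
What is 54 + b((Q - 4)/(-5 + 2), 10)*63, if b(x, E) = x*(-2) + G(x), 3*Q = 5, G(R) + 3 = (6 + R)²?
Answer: 23950/9 ≈ 2661.1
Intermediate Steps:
G(R) = -3 + (6 + R)²
Q = 5/3 (Q = (⅓)*5 = 5/3 ≈ 1.6667)
b(x, E) = -3 + (6 + x)² - 2*x (b(x, E) = x*(-2) + (-3 + (6 + x)²) = -2*x + (-3 + (6 + x)²) = -3 + (6 + x)² - 2*x)
54 + b((Q - 4)/(-5 + 2), 10)*63 = 54 + (33 + ((5/3 - 4)/(-5 + 2))² + 10*((5/3 - 4)/(-5 + 2)))*63 = 54 + (33 + (-7/3/(-3))² + 10*(-7/3/(-3)))*63 = 54 + (33 + (-7/3*(-⅓))² + 10*(-7/3*(-⅓)))*63 = 54 + (33 + (7/9)² + 10*(7/9))*63 = 54 + (33 + 49/81 + 70/9)*63 = 54 + (3352/81)*63 = 54 + 23464/9 = 23950/9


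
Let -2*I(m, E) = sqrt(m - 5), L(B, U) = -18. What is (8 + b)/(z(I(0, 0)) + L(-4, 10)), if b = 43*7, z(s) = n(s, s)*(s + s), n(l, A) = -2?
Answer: -2781/172 - 309*I*sqrt(5)/172 ≈ -16.169 - 4.0171*I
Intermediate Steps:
I(m, E) = -sqrt(-5 + m)/2 (I(m, E) = -sqrt(m - 5)/2 = -sqrt(-5 + m)/2)
z(s) = -4*s (z(s) = -2*(s + s) = -4*s)
b = 301
(8 + b)/(z(I(0, 0)) + L(-4, 10)) = (8 + 301)/(-(-2)*sqrt(-5 + 0) - 18) = 309/(-(-2)*sqrt(-5) - 18) = 309/(-(-2)*I*sqrt(5) - 18) = 309/(2*I*sqrt(5) - 18) = 309/(-18 + 2*I*sqrt(5))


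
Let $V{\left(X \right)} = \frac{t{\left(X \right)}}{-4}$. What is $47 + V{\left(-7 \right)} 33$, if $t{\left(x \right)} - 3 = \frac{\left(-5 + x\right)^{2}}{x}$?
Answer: $\frac{5375}{28} \approx 191.96$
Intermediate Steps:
$t{\left(x \right)} = 3 + \frac{\left(-5 + x\right)^{2}}{x}$
$V{\left(X \right)} = - \frac{3}{4} - \frac{\left(-5 + X\right)^{2}}{4 X}$ ($V{\left(X \right)} = \frac{3 + \frac{\left(-5 + X\right)^{2}}{X}}{-4} = \left(3 + \frac{\left(-5 + X\right)^{2}}{X}\right) \left(- \frac{1}{4}\right) = - \frac{3}{4} - \frac{\left(-5 + X\right)^{2}}{4 X}$)
$47 + V{\left(-7 \right)} 33 = 47 + \frac{-25 - \left(-7\right)^{2} + 7 \left(-7\right)}{4 \left(-7\right)} 33 = 47 + \frac{1}{4} \left(- \frac{1}{7}\right) \left(-25 - 49 - 49\right) 33 = 47 + \frac{1}{4} \left(- \frac{1}{7}\right) \left(-123\right) 33 = 47 + \frac{123}{28} \cdot 33 = 47 + \frac{4059}{28} = \frac{5375}{28}$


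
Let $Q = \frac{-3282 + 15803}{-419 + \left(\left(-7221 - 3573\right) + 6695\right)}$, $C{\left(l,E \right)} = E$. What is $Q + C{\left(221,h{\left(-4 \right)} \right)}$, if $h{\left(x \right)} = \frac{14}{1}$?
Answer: $\frac{50731}{4518} \approx 11.229$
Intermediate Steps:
$h{\left(x \right)} = 14$ ($h{\left(x \right)} = 14 \cdot 1 = 14$)
$Q = - \frac{12521}{4518}$ ($Q = \frac{12521}{-419 + \left(-10794 + 6695\right)} = \frac{12521}{-419 - 4099} = \frac{12521}{-4518} = 12521 \left(- \frac{1}{4518}\right) = - \frac{12521}{4518} \approx -2.7714$)
$Q + C{\left(221,h{\left(-4 \right)} \right)} = - \frac{12521}{4518} + 14 = \frac{50731}{4518}$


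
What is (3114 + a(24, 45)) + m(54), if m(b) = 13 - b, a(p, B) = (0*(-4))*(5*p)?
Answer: 3073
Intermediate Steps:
a(p, B) = 0 (a(p, B) = 0*(5*p) = 0)
(3114 + a(24, 45)) + m(54) = (3114 + 0) + (13 - 1*54) = 3114 + (13 - 54) = 3114 - 41 = 3073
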